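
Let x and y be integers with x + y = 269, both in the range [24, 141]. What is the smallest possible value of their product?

For a fixed sum, xy is smallest when x and y are as far apart as possible.
The extreme feasible split is x = 128, y = 141, giving xy = 18048.

18048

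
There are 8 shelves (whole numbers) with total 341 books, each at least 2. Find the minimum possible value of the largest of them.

43

If every one of the 8 were at most 42, the total would be at most 8 × 42 = 336 < 341.
Achievable: 5 of them at 43 and 3 at 42 total 341.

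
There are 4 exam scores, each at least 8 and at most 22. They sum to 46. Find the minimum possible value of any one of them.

8

Minimizing one value means maximizing the remaining 3.
The other 3 can take up 3 × 22 = 66 ≥ 46 − 8, so one score can sit at its floor of 8.
Achievable: one at 8 and the other 3 totalling 38, which fits since 3 × 8 ≤ 38 ≤ 3 × 22.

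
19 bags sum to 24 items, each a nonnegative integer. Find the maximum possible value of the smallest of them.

If every one of the 19 were at least 2, the total would be at least 19 × 2 = 38 > 24.
Equality holds with 14 values of 1 and 5 values of 2.

1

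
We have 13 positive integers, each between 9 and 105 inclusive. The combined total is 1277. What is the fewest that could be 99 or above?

1

Each value short of 99 is at most 98, costing at least 105 − 98 = 7 against the maximum total of 1365.
We can afford to lose at most 1365 − 1277 = 88, so at most ⌊88/7⌋ = 12 fall short, and at least 1 are ≥ 99.
Exactly 1 works: 1 value at 105 and 12 at 98 total 1281; lower one of the high values by 4 (still ≥ 99) to hit 1277.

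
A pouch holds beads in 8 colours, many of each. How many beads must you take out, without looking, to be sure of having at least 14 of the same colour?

105

In the worst case you draw 13 of each of the 8 colours: 8 × 13 = 104.
One more forces 14 of some colour, so 104 + 1 = 105.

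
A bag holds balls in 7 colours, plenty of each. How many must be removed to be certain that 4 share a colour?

22

In the worst case you draw 3 of each of the 7 colours: 7 × 3 = 21.
One more forces 4 of some colour, so 21 + 1 = 22.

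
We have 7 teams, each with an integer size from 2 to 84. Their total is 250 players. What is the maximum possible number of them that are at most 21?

Suppose k of them are at most 21. Those contribute at most 21 each and the rest at most 84 each.
So the total is at most 21k + 84(7 − k) = 588 − 63k. This must still be ≥ 250, so k ≤ 5.
k = 5 is achieved by 5 values at 21 and 2 at 84, total 273; lower one of the 84's by 23 (still > 21) to reach 250.

5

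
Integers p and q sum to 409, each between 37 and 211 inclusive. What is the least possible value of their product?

41778

Since p + q is fixed, pushing one of them to its bound minimizes the product.
At the endpoint p = 198, q = 409 − 198 = 211, so pq = 198 × 211 = 41778.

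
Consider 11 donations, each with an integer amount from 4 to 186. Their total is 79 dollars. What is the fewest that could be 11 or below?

7

If only k of them are at most 11, the other 11 − k are at least 12, so the total is at least (11 − k)·12 + k·4.
This is ≤ 79, so (11 − k)·12 + 4k ≤ 79, which gives k ≥ 7.
Exactly 7 works: 7 values at 4 and 4 at 12 total 76; raise one of the low values by 3 (still ≤ 11) to hit 79.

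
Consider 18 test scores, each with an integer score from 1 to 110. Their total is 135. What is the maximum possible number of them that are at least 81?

Suppose k of them are at least 81. Those contribute at least 81 each and the other 18 − k at least 1 each.
So the total is at least 81k + 1(18 − k) = 18 + 80k. This must be ≤ 135, giving k ≤ 1.
k = 1 is achieved by 1 value at 81 and 17 at 1, total 98; add 37 to one value (staying below 81) to reach 135.

1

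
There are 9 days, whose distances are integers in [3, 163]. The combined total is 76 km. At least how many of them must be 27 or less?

8

If only k of them are at most 27, the other 9 − k are at least 28, so the total is at least (9 − k)·28 + k·3.
This is ≤ 76, so (9 − k)·28 + 3k ≤ 76, which gives k ≥ 8.
Exactly 8 works: 8 values at 3 and 1 at 28 total 52; raise one of the low values by 24 (still ≤ 27) to hit 76.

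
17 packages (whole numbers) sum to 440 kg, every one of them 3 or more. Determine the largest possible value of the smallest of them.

If every one of the 17 were at least 26, the total would be at least 17 × 26 = 442 > 440.
Achievable: 2 of them at 25 and 15 at 26 total 440.

25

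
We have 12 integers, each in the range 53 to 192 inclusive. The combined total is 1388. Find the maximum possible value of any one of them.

Maximizing one value means minimizing the remaining 11.
The other 11 contribute at least 11 × 53 = 583, leaving at most 1388 − 583 = 805.
But each integer is capped at 192, so the maximum is 192.
Achievable: one at 192 and the other 11 totalling 1196, which fits since 11 × 53 ≤ 1196 ≤ 11 × 192.

192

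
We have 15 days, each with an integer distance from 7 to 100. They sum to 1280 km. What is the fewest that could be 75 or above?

7

Suppose at most 15 − j of them reach 75; then j values are ≤ 74 and the rest ≤ 100.
The total is then ≤ 74·j + 100·(15 − j) = 1500 − 26j. For this to be ≥ 1280 we need j ≤ 8, so at least 15 − 8 = 7 must reach 75.
Exactly 7 works: 7 values at 100 and 8 at 74 total 1292; lower one of the high values by 12 (still ≥ 75) to hit 1280.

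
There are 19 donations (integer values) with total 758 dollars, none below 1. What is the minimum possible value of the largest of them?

40

The average is 758/19 > 39, so not all 19 can be 39 or less; the largest is ≥ 40.
Achievable: 17 of them at 40 and 2 at 39 total 758.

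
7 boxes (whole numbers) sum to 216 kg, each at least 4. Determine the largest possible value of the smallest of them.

The average is 216/7 < 31, so some value is ≤ 30.
Taking 1 copy of 30 and 6 copies of 31 gives exactly 216, so 30 is attained.

30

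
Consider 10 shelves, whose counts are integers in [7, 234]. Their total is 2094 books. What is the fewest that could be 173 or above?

Each value short of 173 is at most 172, costing at least 234 − 172 = 62 against the maximum total of 2340.
We can afford to lose at most 2340 − 2094 = 246, so at most ⌊246/62⌋ = 3 fall short, and at least 7 are ≥ 173.
Exactly 7 works: 7 values at 234 and 3 at 172 total 2154; lower one of the high values by 60 (still ≥ 173) to hit 2094.

7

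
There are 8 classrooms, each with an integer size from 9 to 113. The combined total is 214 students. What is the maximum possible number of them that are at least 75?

2

If k of the values are ≥ 75, the total is ≥ 75k + 9(8 − k).
Setting 75k + 9(8 − k) ≤ 214 gives 66k ≤ 142, so k ≤ 2.
k = 2 is achieved by 2 values at 75 and 6 at 9, total 204; add 10 to one value (staying below 75) to reach 214.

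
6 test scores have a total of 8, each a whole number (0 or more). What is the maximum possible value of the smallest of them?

1

The 6 values sum to 8, so their minimum is at most ⌊8/6⌋ = 1.
Achievable: 4 of them at 1 and 2 at 2 total 8.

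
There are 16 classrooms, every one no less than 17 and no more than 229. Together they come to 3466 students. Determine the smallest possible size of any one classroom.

31

To make one classroom as small as possible, make the other 15 as large as possible.
The other 15 contribute at most 15 × 229 = 3435, leaving at least 3466 − 3435 = 31.
Since 31 ≥ 17, this is achievable: one at 31 and 15 at 229.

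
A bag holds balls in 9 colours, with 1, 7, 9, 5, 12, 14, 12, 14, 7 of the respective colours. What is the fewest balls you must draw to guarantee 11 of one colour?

In the worst case you take as many as possible of each colour without reaching 11: 1 + 7 + 9 + 5 + 10 + 10 + 10 + 10 + 7 = 69.
The next one must give 11 of some colour, so 69 + 1 = 70.

70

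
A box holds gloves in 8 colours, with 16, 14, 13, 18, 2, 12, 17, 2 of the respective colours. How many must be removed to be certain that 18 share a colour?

94

In the worst case you take as many as possible of each colour without reaching 18: 16 + 14 + 13 + 17 + 2 + 12 + 17 + 2 = 93.
The next one must give 18 of some colour, so 93 + 1 = 94.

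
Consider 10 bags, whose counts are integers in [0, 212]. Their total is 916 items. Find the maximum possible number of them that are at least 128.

7

With k values at 128 or above and the rest at least 0, the sum is at least 0 + 128k.
Since the sum is 916, we need 128k ≤ 916, i.e. k ≤ 7.
k = 7 is achieved by 7 values at 128 and 3 at 0, total 896; add 20 to one value (staying below 128) to reach 916.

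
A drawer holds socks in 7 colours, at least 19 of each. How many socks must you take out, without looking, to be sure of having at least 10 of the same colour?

64

In the worst case you draw 9 of each of the 7 colours: 7 × 9 = 63.
One more forces 10 of some colour, so 63 + 1 = 64.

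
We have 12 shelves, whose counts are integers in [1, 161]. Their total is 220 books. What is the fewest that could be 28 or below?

5

Each value above 28 is at least 29, contributing at least 29 − 1 = 28 above the floor 1.
The sum exceeds the floor total 12 by 208, so at most ⌊208/28⌋ = 7 exceed 28, and at least 5 are ≤ 28.
Exactly 5 works: 5 values at 1 and 7 at 29 total 208; raise one of the low values by 12 (still ≤ 28) to hit 220.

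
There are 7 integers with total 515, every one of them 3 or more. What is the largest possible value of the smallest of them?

If every one of the 7 were at least 74, the total would be at least 7 × 74 = 518 > 515.
Achievable: 3 of them at 73 and 4 at 74 total 515.

73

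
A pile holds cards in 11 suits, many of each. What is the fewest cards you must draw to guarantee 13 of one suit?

In the worst case you draw 12 of each of the 11 suits: 11 × 12 = 132.
One more forces 13 of some suit, so 132 + 1 = 133.

133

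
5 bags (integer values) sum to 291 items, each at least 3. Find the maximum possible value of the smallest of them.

The average is 291/5 < 59, so some value is ≤ 58.
Achievable: 4 of them at 58 and 1 at 59 total 291.

58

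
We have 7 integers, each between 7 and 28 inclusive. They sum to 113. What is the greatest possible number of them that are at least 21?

4

With k values at 21 or above and the rest at least 7, the sum is at least 49 + 14k.
Since the sum is 113, we need 14k ≤ 64, i.e. k ≤ 4.
k = 4 is achieved by 4 values at 21 and 3 at 7, total 105; add 8 to one value (staying below 21) to reach 113.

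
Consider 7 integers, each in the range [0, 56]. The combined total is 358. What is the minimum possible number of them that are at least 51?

2

If only k of them are at least 51, the other 7 − k are at most 50, so the total is at most k·56 + (7 − k)·50.
This must reach 358, so k·56 + (7 − k)·50 ≥ 358, giving k ≥ 2.
Exactly 2 works: 2 values at 56 and 5 at 50 total 362; lower one of the high values by 4 (still ≥ 51) to hit 358.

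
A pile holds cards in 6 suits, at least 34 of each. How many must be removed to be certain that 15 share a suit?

In the worst case you draw 14 of each of the 6 suits: 6 × 14 = 84.
One more forces 15 of some suit, so 84 + 1 = 85.

85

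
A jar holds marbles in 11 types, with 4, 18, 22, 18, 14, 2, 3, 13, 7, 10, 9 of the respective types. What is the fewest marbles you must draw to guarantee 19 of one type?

In the worst case you take as many as possible of each type without reaching 19: 4 + 18 + 18 + 18 + 14 + 2 + 3 + 13 + 7 + 10 + 9 = 116.
The next one must give 19 of some type, so 116 + 1 = 117.

117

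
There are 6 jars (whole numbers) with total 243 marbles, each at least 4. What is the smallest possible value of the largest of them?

The 6 values sum to 243, so their maximum is at least ⌈243/6⌉ = 41.
Achievable: 3 of them at 41 and 3 at 40 total 243.

41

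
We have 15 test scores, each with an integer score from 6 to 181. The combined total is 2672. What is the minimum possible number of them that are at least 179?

Suppose at most 15 − j of them reach 179; then j values are ≤ 178 and the rest ≤ 181.
The total is then ≤ 178·j + 181·(15 − j) = 2715 − 3j. For this to be ≥ 2672 we need j ≤ 14, so at least 15 − 14 = 1 must reach 179.
Exactly 1 works: 1 value at 181 and 14 at 178 total 2673; lower one of the high values by 1 (still ≥ 179) to hit 2672.

1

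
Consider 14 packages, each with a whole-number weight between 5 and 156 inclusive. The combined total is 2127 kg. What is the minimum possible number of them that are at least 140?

11

Each value short of 140 is at most 139, costing at least 156 − 139 = 17 against the maximum total of 2184.
We can afford to lose at most 2184 − 2127 = 57, so at most ⌊57/17⌋ = 3 fall short, and at least 11 are ≥ 140.
Exactly 11 works: 11 values at 156 and 3 at 139 total 2133; lower one of the high values by 6 (still ≥ 140) to hit 2127.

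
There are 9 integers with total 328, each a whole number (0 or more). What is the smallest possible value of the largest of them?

Some value must be at least ⌈328/9⌉ = 37, since 9 × 36 = 324 < 328.
Achievable: 4 of them at 37 and 5 at 36 total 328.

37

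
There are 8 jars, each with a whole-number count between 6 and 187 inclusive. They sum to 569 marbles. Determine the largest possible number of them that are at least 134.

4

Suppose k of them are at least 134. Those contribute at least 134 each and the other 8 − k at least 6 each.
So the total is at least 134k + 6(8 − k) = 48 + 128k. This must be ≤ 569, giving k ≤ 4.
k = 4 is achieved by 4 values at 134 and 4 at 6, total 560; add 9 to one value (staying below 134) to reach 569.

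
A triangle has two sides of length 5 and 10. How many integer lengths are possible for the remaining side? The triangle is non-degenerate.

9

The triangle inequality gives |5 − 10| < c < 5 + 10, i.e. 5 < c < 15.
So c can be any integer from 6 to 14: 9 values.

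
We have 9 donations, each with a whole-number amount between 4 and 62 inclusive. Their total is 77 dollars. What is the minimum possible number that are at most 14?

6

Each value above 14 is at least 15, contributing at least 15 − 4 = 11 above the floor 4.
The sum exceeds the floor total 36 by 41, so at most ⌊41/11⌋ = 3 exceed 14, and at least 6 are ≤ 14.
Exactly 6 works: 6 values at 4 and 3 at 15 total 69; raise one of the low values by 8 (still ≤ 14) to hit 77.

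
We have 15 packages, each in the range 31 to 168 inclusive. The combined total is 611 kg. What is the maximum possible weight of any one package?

168

To make one package as large as possible, make the other 14 as small as possible.
The other 14 contribute at least 14 × 31 = 434, leaving at most 611 − 434 = 177.
But each package is capped at 168, so the maximum is 168.
Achievable: one at 168 and the other 14 totalling 443, which fits since 14 × 31 ≤ 443 ≤ 14 × 168.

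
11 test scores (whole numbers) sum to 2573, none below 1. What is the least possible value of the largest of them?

Some value must be at least ⌈2573/11⌉ = 234, since 11 × 233 = 2563 < 2573.
Achievable: 10 of them at 234 and 1 at 233 total 2573.

234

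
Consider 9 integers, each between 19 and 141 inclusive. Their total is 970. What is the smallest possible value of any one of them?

19

To make one integer as small as possible, make the other 8 as large as possible.
The other 8 can take up 8 × 141 = 1128 ≥ 970 − 19, so one integer can sit at its floor of 19.
Achievable: one at 19 and the other 8 totalling 951, which fits since 8 × 19 ≤ 951 ≤ 8 × 141.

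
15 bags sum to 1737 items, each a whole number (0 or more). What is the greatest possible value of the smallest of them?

The 15 values sum to 1737, so their minimum is at most ⌊1737/15⌋ = 115.
Equality holds with 3 values of 115 and 12 values of 116.

115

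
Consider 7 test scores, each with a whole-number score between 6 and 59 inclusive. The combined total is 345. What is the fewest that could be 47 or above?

2

If only k of them are at least 47, the other 7 − k are at most 46, so the total is at most k·59 + (7 − k)·46.
This must reach 345, so k·59 + (7 − k)·46 ≥ 345, giving k ≥ 2.
Exactly 2 works: 2 values at 59 and 5 at 46 total 348; lower one of the high values by 3 (still ≥ 47) to hit 345.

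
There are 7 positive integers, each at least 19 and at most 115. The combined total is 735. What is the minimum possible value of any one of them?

45

Minimizing one value means maximizing the remaining 6.
The other 6 contribute at most 6 × 115 = 690, leaving at least 735 − 690 = 45.
Since 45 ≥ 19, this is achievable: one at 45 and 6 at 115.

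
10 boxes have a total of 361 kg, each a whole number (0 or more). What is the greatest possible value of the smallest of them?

If every one of the 10 were at least 37, the total would be at least 10 × 37 = 370 > 361.
Taking 9 copies of 36 and 1 copy of 37 gives exactly 361, so 36 is attained.

36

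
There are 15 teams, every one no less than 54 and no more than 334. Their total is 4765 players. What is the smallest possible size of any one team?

89

Minimizing one value means maximizing the remaining 14.
The other 14 contribute at most 14 × 334 = 4676, leaving at least 4765 − 4676 = 89.
Since 89 ≥ 54, this is achievable: one at 89 and 14 at 334.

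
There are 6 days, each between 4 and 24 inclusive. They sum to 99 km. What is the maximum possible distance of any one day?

To make one day as large as possible, make the other 5 as small as possible.
The other 5 contribute at least 5 × 4 = 20, leaving at most 99 − 20 = 79.
But each day is capped at 24, so the maximum is 24.
Achievable: one at 24 and the other 5 totalling 75, which fits since 5 × 4 ≤ 75 ≤ 5 × 24.

24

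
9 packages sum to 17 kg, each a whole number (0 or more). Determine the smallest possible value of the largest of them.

2

The average is 17/9 > 1, so not all 9 can be 1 or less; the largest is ≥ 2.
Taking 1 copy of 1 and 8 copies of 2 gives exactly 17, so 2 is attained.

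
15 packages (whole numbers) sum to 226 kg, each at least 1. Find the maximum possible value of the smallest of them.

15

The 15 values sum to 226, so their minimum is at most ⌊226/15⌋ = 15.
Equality holds with 14 values of 15 and 1 value of 16.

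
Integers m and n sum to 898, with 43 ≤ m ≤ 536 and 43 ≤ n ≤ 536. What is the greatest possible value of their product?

For a fixed sum, the product mn is largest when m and n are as close as possible.
Taking m = 449 and n = 449 (both in [43, 536]) gives mn = 201601.

201601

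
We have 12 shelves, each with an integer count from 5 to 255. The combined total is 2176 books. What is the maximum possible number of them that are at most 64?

Each value at 64 or below falls at least 255 − 64 = 191 short of the ceiling 255.
The ceiling total is 12 × 255 = 3060, and we need 2176, so at most ⌊(3060 − 2176)/191⌋ = 4 can be that low.
k = 4 is achieved by 4 values at 64 and 8 at 255, total 2296; lower one of the 255's by 120 (still > 64) to reach 2176.

4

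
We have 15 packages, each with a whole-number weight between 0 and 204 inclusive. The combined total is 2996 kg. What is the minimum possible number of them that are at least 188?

12

If only k of them are at least 188, the other 15 − k are at most 187, so the total is at most k·204 + (15 − k)·187.
This must reach 2996, so k·204 + (15 − k)·187 ≥ 2996, giving k ≥ 12.
Exactly 12 works: 12 values at 204 and 3 at 187 total 3009; lower one of the high values by 13 (still ≥ 188) to hit 2996.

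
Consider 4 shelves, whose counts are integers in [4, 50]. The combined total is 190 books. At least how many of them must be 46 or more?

If only k of them are at least 46, the other 4 − k are at most 45, so the total is at most k·50 + (4 − k)·45.
This must reach 190, so k·50 + (4 − k)·45 ≥ 190, giving k ≥ 2.
Exactly 2 works: 2 values at 50 and 2 at 45 total 190.

2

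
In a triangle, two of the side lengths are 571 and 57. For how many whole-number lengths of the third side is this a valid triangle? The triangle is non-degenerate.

113

The triangle inequality gives |571 − 57| < c < 571 + 57, i.e. 514 < c < 628.
So c can be any integer from 515 to 627: 113 values.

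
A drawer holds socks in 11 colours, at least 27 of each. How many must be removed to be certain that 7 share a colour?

In the worst case you draw 6 of each of the 11 colours: 11 × 6 = 66.
One more forces 7 of some colour, so 66 + 1 = 67.

67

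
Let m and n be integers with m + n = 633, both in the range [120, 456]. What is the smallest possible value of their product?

mn = m(633 − m) is concave in m, so over [177, 456] it is minimized at an endpoint.
At the endpoint m = 177, n = 633 − 177 = 456, so mn = 177 × 456 = 80712.

80712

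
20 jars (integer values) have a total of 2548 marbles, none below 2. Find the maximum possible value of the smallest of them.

127

The average is 2548/20 < 128, so some value is ≤ 127.
Achievable: 12 of them at 127 and 8 at 128 total 2548.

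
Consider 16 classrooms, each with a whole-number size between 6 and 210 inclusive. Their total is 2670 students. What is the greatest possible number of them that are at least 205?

12

If k of the values are ≥ 205, the total is ≥ 205k + 6(16 − k).
Setting 205k + 6(16 − k) ≤ 2670 gives 199k ≤ 2574, so k ≤ 12.
k = 12 is achieved by 12 values at 205 and 4 at 6, total 2484; add 186 to one value (staying below 205) to reach 2670.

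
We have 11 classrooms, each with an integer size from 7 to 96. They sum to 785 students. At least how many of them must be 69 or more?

2

If only k of them are at least 69, the other 11 − k are at most 68, so the total is at most k·96 + (11 − k)·68.
This must reach 785, so k·96 + (11 − k)·68 ≥ 785, giving k ≥ 2.
Exactly 2 works: 2 values at 96 and 9 at 68 total 804; lower one of the high values by 19 (still ≥ 69) to hit 785.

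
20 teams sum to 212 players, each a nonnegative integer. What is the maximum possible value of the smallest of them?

10

If every one of the 20 were at least 11, the total would be at least 20 × 11 = 220 > 212.
Taking 8 copies of 10 and 12 copies of 11 gives exactly 212, so 10 is attained.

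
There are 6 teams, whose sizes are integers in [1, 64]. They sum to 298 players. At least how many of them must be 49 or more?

1

Each value short of 49 is at most 48, costing at least 64 − 48 = 16 against the maximum total of 384.
We can afford to lose at most 384 − 298 = 86, so at most ⌊86/16⌋ = 5 fall short, and at least 1 are ≥ 49.
Exactly 1 works: 1 value at 64 and 5 at 48 total 304; lower one of the high values by 6 (still ≥ 49) to hit 298.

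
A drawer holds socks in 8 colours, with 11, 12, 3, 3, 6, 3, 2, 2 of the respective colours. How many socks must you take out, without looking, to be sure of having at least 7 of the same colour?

32

In the worst case you take as many as possible of each colour without reaching 7: 6 + 6 + 3 + 3 + 6 + 3 + 2 + 2 = 31.
The next one must give 7 of some colour, so 31 + 1 = 32.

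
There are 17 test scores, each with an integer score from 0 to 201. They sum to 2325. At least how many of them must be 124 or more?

3

Suppose at most 17 − j of them reach 124; then j values are ≤ 123 and the rest ≤ 201.
The total is then ≤ 123·j + 201·(17 − j) = 3417 − 78j. For this to be ≥ 2325 we need j ≤ 14, so at least 17 − 14 = 3 must reach 124.
Exactly 3 works: 3 values at 201 and 14 at 123 total 2325.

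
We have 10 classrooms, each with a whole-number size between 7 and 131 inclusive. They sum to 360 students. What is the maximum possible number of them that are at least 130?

With k values at 130 or above and the rest at least 7, the sum is at least 70 + 123k.
Since the sum is 360, we need 123k ≤ 290, i.e. k ≤ 2.
k = 2 is achieved by 2 values at 130 and 8 at 7, total 316; add 44 to one value (staying below 130) to reach 360.

2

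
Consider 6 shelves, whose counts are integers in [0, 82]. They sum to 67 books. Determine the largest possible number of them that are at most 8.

5

Each value at 8 or below falls at least 82 − 8 = 74 short of the ceiling 82.
The ceiling total is 6 × 82 = 492, and we need 67, so at most ⌊(492 − 67)/74⌋ = 5 can be that low.
k = 5 is achieved by 5 values at 8 and 1 at 82, total 122; lower one of the 82's by 55 (still > 8) to reach 67.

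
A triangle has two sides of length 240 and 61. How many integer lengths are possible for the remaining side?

121

The triangle inequality gives |240 − 61| < c < 240 + 61, i.e. 179 < c < 301.
So c can be any integer from 180 to 300: 121 values.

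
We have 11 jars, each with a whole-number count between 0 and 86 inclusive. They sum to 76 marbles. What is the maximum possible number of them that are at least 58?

1

With k values at 58 or above and the rest at least 0, the sum is at least 0 + 58k.
Since the sum is 76, we need 58k ≤ 76, i.e. k ≤ 1.
k = 1 is achieved by 1 value at 58 and 10 at 0, total 58; add 18 to one value (staying below 58) to reach 76.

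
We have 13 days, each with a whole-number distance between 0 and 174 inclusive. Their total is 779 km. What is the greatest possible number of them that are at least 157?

4

If k of the values are ≥ 157, the total is ≥ 157k + 0(13 − k).
Setting 157k + 0(13 − k) ≤ 779 gives 157k ≤ 779, so k ≤ 4.
k = 4 is achieved by 4 values at 157 and 9 at 0, total 628; add 151 to one value (staying below 157) to reach 779.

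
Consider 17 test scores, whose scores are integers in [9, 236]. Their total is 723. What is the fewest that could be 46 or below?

If only k of them are at most 46, the other 17 − k are at least 47, so the total is at least (17 − k)·47 + k·9.
This is ≤ 723, so (17 − k)·47 + 9k ≤ 723, which gives k ≥ 2.
Exactly 2 works: 2 values at 9 and 15 at 47 total 723.

2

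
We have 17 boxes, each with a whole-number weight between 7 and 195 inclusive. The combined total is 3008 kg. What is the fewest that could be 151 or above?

If only k of them are at least 151, the other 17 − k are at most 150, so the total is at most k·195 + (17 − k)·150.
This must reach 3008, so k·195 + (17 − k)·150 ≥ 3008, giving k ≥ 11.
Exactly 11 works: 11 values at 195 and 6 at 150 total 3045; lower one of the high values by 37 (still ≥ 151) to hit 3008.

11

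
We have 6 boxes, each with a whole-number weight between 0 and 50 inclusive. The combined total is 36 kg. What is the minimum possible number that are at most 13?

If only k of them are at most 13, the other 6 − k are at least 14, so the total is at least (6 − k)·14 + k·0.
This is ≤ 36, so (6 − k)·14 + 0k ≤ 36, which gives k ≥ 4.
Exactly 4 works: 4 values at 0 and 2 at 14 total 28; raise one of the low values by 8 (still ≤ 13) to hit 36.

4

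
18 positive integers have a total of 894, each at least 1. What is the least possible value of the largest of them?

50

The average is 894/18 > 49, so not all 18 can be 49 or less; the largest is ≥ 50.
Taking 6 copies of 49 and 12 copies of 50 gives exactly 894, so 50 is attained.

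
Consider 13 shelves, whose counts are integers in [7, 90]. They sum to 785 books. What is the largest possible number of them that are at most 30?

6

Each value at 30 or below falls at least 90 − 30 = 60 short of the ceiling 90.
The ceiling total is 13 × 90 = 1170, and we need 785, so at most ⌊(1170 − 785)/60⌋ = 6 can be that low.
k = 6 is achieved by 6 values at 30 and 7 at 90, total 810; lower one of the 90's by 25 (still > 30) to reach 785.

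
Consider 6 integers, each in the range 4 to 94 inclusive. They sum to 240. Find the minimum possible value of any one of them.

4

To make one integer as small as possible, make the other 5 as large as possible.
The other 5 can take up 5 × 94 = 470 ≥ 240 − 4, so one integer can sit at its floor of 4.
Achievable: one at 4 and the other 5 totalling 236, which fits since 5 × 4 ≤ 236 ≤ 5 × 94.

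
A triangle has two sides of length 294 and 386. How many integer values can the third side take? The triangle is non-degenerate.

587

The triangle inequality gives |294 − 386| < c < 294 + 386, i.e. 92 < c < 680.
So c can be any integer from 93 to 679: 587 values.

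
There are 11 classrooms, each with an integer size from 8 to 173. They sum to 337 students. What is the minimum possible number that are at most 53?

6

If only k of them are at most 53, the other 11 − k are at least 54, so the total is at least (11 − k)·54 + k·8.
This is ≤ 337, so (11 − k)·54 + 8k ≤ 337, which gives k ≥ 6.
Exactly 6 works: 6 values at 8 and 5 at 54 total 318; raise one of the low values by 19 (still ≤ 53) to hit 337.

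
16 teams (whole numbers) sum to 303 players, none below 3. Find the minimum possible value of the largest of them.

If every one of the 16 were at most 18, the total would be at most 16 × 18 = 288 < 303.
Equality holds with 15 values of 19 and 1 value of 18.

19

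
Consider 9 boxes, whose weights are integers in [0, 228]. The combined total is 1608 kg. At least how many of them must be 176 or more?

If only k of them are at least 176, the other 9 − k are at most 175, so the total is at most k·228 + (9 − k)·175.
This must reach 1608, so k·228 + (9 − k)·175 ≥ 1608, giving k ≥ 1.
Exactly 1 works: 1 value at 228 and 8 at 175 total 1628; lower one of the high values by 20 (still ≥ 176) to hit 1608.

1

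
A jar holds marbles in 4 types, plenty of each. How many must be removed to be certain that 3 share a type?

You could draw 2 of every type without reaching 3 of any — 8 in all.
One more forces 3 of some type, so 8 + 1 = 9.

9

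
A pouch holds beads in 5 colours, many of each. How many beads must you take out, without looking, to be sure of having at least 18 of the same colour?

86

In the worst case you draw 17 of each of the 5 colours: 5 × 17 = 85.
One more forces 18 of some colour, so 85 + 1 = 86.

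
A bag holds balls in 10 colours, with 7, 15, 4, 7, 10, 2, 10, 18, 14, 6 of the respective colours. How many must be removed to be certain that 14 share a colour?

86

In the worst case you take as many as possible of each colour without reaching 14: 7 + 13 + 4 + 7 + 10 + 2 + 10 + 13 + 13 + 6 = 85.
The next one must give 14 of some colour, so 85 + 1 = 86.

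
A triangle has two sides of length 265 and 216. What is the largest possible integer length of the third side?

The third side must be less than 265 + 216 = 481.
The largest integer below 481 is 480.

480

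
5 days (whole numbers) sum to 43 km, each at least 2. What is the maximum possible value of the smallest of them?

The average is 43/5 < 9, so some value is ≤ 8.
Equality holds with 2 values of 8 and 3 values of 9.

8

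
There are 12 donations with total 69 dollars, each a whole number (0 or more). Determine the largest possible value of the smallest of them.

The 12 values sum to 69, so their minimum is at most ⌊69/12⌋ = 5.
Taking 3 copies of 5 and 9 copies of 6 gives exactly 69, so 5 is attained.

5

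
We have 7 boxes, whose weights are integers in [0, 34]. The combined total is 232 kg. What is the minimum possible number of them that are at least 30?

6

Suppose at most 7 − j of them reach 30; then j values are ≤ 29 and the rest ≤ 34.
The total is then ≤ 29·j + 34·(7 − j) = 238 − 5j. For this to be ≥ 232 we need j ≤ 1, so at least 7 − 1 = 6 must reach 30.
Exactly 6 works: 6 values at 34 and 1 at 29 total 233; lower one of the high values by 1 (still ≥ 30) to hit 232.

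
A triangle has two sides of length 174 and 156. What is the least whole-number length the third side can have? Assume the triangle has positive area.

The third side must exceed |174 − 156| = 18.
The smallest integer above 18 is 19.

19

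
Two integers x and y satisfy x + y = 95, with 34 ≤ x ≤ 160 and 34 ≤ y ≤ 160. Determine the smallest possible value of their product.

Since x + y is fixed, pushing one of them to its bound minimizes the product.
At the endpoint x = 34, y = 95 − 34 = 61, so xy = 34 × 61 = 2074.

2074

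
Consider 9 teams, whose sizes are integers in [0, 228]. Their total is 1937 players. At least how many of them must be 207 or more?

4

Each value short of 207 is at most 206, costing at least 228 − 206 = 22 against the maximum total of 2052.
We can afford to lose at most 2052 − 1937 = 115, so at most ⌊115/22⌋ = 5 fall short, and at least 4 are ≥ 207.
Exactly 4 works: 4 values at 228 and 5 at 206 total 1942; lower one of the high values by 5 (still ≥ 207) to hit 1937.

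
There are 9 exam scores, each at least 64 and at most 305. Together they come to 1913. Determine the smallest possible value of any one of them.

64

To make one score as small as possible, make the other 8 as large as possible.
The other 8 can take up 8 × 305 = 2440 ≥ 1913 − 64, so one score can sit at its floor of 64.
Achievable: one at 64 and the other 8 totalling 1849, which fits since 8 × 64 ≤ 1849 ≤ 8 × 305.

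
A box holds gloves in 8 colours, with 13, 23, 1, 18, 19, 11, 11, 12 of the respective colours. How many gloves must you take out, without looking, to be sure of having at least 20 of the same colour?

105

In the worst case you take as many as possible of each colour without reaching 20: 13 + 19 + 1 + 18 + 19 + 11 + 11 + 12 = 104.
The next one must give 20 of some colour, so 104 + 1 = 105.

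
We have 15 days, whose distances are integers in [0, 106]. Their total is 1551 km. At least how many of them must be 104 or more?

Suppose at most 15 − j of them reach 104; then j values are ≤ 103 and the rest ≤ 106.
The total is then ≤ 103·j + 106·(15 − j) = 1590 − 3j. For this to be ≥ 1551 we need j ≤ 13, so at least 15 − 13 = 2 must reach 104.
Exactly 2 works: 2 values at 106 and 13 at 103 total 1551.

2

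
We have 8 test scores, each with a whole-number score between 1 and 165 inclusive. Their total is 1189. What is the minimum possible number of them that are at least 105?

Suppose at most 8 − j of them reach 105; then j values are ≤ 104 and the rest ≤ 165.
The total is then ≤ 104·j + 165·(8 − j) = 1320 − 61j. For this to be ≥ 1189 we need j ≤ 2, so at least 8 − 2 = 6 must reach 105.
Exactly 6 works: 6 values at 165 and 2 at 104 total 1198; lower one of the high values by 9 (still ≥ 105) to hit 1189.

6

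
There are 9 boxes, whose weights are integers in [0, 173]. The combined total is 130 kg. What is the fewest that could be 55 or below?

7

If only k of them are at most 55, the other 9 − k are at least 56, so the total is at least (9 − k)·56 + k·0.
This is ≤ 130, so (9 − k)·56 + 0k ≤ 130, which gives k ≥ 7.
Exactly 7 works: 7 values at 0 and 2 at 56 total 112; raise one of the low values by 18 (still ≤ 55) to hit 130.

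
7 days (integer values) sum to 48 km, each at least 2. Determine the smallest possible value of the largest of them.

7

Some value must be at least ⌈48/7⌉ = 7, since 7 × 6 = 42 < 48.
Achievable: 6 of them at 7 and 1 at 6 total 48.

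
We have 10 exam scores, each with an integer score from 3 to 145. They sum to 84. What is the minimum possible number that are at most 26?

Let j be the number exceeding 26. Then the total is ≥ 27·j + 3·(10 − j) = 30 + 24j.
So 24j ≤ 54 and j ≤ 2; hence at least 10 − 2 = 8 are ≤ 26.
Exactly 8 works: 8 values at 3 and 2 at 27 total 78; raise one of the low values by 6 (still ≤ 26) to hit 84.

8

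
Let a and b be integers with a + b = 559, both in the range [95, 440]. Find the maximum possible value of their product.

78120

For a fixed sum, the product ab is largest when a and b are as close as possible.
Taking a = 279 and b = 280 (both in [95, 440]) gives ab = 78120.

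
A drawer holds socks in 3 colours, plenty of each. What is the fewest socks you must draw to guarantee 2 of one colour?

In the worst case you draw 1 of each of the 3 colours: 3 × 1 = 3.
One more forces 2 of some colour, so 3 + 1 = 4.

4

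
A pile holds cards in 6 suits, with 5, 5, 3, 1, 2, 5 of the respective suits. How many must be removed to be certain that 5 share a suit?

In the worst case you take as many as possible of each suit without reaching 5: 4 + 4 + 3 + 1 + 2 + 4 = 18.
The next one must give 5 of some suit, so 18 + 1 = 19.

19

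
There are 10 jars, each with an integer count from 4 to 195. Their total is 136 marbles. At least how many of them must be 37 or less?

8

If only k of them are at most 37, the other 10 − k are at least 38, so the total is at least (10 − k)·38 + k·4.
This is ≤ 136, so (10 − k)·38 + 4k ≤ 136, which gives k ≥ 8.
Exactly 8 works: 8 values at 4 and 2 at 38 total 108; raise one of the low values by 28 (still ≤ 37) to hit 136.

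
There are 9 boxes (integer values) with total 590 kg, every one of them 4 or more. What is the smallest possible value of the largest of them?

The average is 590/9 > 65, so not all 9 can be 65 or less; the largest is ≥ 66.
Equality holds with 5 values of 66 and 4 values of 65.

66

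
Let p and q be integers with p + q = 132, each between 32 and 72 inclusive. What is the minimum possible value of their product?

pq = p(132 − p) is concave in p, so over [60, 72] it is minimized at an endpoint.
The extreme feasible split is p = 60, q = 72, giving pq = 4320.

4320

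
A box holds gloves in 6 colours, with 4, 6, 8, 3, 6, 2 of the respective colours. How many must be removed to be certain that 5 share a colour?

22

In the worst case you take as many as possible of each colour without reaching 5: 4 + 4 + 4 + 3 + 4 + 2 = 21.
The next one must give 5 of some colour, so 21 + 1 = 22.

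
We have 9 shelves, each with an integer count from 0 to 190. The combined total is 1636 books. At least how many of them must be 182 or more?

1

Each value short of 182 is at most 181, costing at least 190 − 181 = 9 against the maximum total of 1710.
We can afford to lose at most 1710 − 1636 = 74, so at most ⌊74/9⌋ = 8 fall short, and at least 1 are ≥ 182.
Exactly 1 works: 1 value at 190 and 8 at 181 total 1638; lower one of the high values by 2 (still ≥ 182) to hit 1636.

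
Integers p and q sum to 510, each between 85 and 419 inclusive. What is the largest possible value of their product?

pq = p(510 − p) is maximized when p is as near 510/2 as the bounds allow.
Taking p = 255 and q = 255 (both in [85, 419]) gives pq = 65025.

65025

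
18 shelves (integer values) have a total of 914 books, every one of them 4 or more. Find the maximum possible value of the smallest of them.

The 18 values sum to 914, so their minimum is at most ⌊914/18⌋ = 50.
Taking 4 copies of 50 and 14 copies of 51 gives exactly 914, so 50 is attained.

50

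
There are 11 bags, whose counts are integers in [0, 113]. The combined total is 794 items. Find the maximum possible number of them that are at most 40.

Each value at 40 or below falls at least 113 − 40 = 73 short of the ceiling 113.
The ceiling total is 11 × 113 = 1243, and we need 794, so at most ⌊(1243 − 794)/73⌋ = 6 can be that low.
k = 6 is achieved by 6 values at 40 and 5 at 113, total 805; lower one of the 113's by 11 (still > 40) to reach 794.

6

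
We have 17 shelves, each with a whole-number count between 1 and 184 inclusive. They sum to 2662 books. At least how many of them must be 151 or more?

4

Suppose at most 17 − j of them reach 151; then j values are ≤ 150 and the rest ≤ 184.
The total is then ≤ 150·j + 184·(17 − j) = 3128 − 34j. For this to be ≥ 2662 we need j ≤ 13, so at least 17 − 13 = 4 must reach 151.
Exactly 4 works: 4 values at 184 and 13 at 150 total 2686; lower one of the high values by 24 (still ≥ 151) to hit 2662.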